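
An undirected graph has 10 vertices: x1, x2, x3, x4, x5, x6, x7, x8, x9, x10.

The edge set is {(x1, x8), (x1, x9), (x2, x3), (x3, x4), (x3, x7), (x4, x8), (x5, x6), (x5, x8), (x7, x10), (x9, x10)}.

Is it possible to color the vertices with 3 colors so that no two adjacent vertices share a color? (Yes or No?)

Yes

The chromatic number is 3. The cycle x9-x10-x7-x3-x4-x8-x1-x9 has odd length 7, so it cannot be 2-colored; at least 3 colors are needed.
3 colors suffice: color 1 → {x3, x6, x8, x9}; color 2 → {x1, x2, x4, x5, x10}; color 3 → {x7}.
That is already a proper 3-coloring.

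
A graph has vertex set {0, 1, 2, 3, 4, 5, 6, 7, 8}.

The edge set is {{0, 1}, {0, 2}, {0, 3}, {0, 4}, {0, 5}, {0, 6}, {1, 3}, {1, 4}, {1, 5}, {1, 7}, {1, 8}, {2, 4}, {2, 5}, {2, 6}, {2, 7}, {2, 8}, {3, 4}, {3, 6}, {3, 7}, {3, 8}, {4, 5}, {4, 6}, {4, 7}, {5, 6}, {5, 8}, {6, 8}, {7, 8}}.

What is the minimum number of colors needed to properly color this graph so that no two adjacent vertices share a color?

0, 2, 4, 5, 6 form a clique, so at least 5 colors are needed.
5 colors suffice: color a → {4, 8}; color b → {3, 5}; color c → {1, 2}; color d → {0, 7}; color e → {6}. No two adjacent vertices share a color.

5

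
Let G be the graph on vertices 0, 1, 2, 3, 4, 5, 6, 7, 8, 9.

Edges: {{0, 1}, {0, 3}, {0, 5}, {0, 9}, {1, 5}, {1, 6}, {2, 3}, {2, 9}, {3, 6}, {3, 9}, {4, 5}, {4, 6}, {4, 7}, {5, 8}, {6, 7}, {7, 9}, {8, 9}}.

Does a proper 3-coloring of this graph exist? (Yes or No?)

The chromatic number is 3. 4, 6, 7 form a triangle, so at least 3 colors are needed.
One proper 3-coloring: 0=b, 1=c, 2=b, 3=c, 4=b, 5=a, 6=a, 7=c, 8=b, 9=a.
That is already a proper 3-coloring.

Yes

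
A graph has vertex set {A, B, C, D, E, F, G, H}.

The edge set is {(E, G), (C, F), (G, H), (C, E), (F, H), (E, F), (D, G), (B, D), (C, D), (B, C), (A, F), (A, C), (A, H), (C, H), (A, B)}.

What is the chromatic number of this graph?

A, C, F, H are pairwise adjacent (a clique of size 4), so at least 4 colors are needed.
4 colors suffice: A=3, B=4, C=1, D=2, E=2, F=4, G=1, H=2. Each edge has distinct colors on its endpoints.

4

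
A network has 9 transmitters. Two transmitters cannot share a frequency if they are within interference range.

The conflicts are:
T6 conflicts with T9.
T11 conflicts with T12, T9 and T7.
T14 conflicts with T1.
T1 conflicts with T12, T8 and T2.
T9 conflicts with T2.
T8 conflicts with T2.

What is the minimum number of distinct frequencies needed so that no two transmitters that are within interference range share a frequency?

3

T1, T8, T2 pairwise conflict, so at least 3 frequencies are needed.
A valid assignment using 3 frequencies: T6=2, T11=2, T14=2, T1=1, T12=3, T9=1, T7=1, T8=3, T2=2. Every pair that conflicts lands in different frequencies.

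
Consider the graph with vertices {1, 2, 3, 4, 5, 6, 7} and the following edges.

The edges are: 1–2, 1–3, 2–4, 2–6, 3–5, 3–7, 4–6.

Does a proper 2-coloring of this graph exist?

2, 4, 6 are pairwise adjacent, so at least 3 colors are needed.
So 2 colors are not enough.

No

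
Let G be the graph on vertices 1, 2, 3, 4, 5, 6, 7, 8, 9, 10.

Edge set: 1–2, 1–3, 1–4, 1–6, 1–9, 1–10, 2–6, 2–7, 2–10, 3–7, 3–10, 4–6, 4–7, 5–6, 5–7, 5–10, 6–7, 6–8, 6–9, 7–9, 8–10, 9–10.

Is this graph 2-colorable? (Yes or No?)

No

6, 7, 9 are pairwise adjacent, so at least 3 colors are needed.
So 2 colors are not enough.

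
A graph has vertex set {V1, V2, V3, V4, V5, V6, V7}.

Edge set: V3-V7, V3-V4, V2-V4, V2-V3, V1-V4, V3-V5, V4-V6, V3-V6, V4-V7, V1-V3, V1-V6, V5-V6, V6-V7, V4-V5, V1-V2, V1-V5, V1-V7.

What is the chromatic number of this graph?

5

V1, V3, V4, V5, V6 form a clique, so at least 5 colors are needed.
5 colors suffice: V1=G, V2=Y, V3=R, V4=B, V5=P, V6=Y, V7=P. Every edge joins two different colors.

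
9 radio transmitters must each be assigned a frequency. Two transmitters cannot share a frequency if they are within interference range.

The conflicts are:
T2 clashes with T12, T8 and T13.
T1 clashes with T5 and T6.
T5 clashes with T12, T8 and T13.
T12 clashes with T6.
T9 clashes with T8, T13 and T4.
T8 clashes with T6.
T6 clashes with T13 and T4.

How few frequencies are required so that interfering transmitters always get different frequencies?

2

T2 and T8 conflict, so at least 2 frequencies are needed.
2 frequencies suffice: frequency 1 → {T2, T5, T9, T6}; frequency 2 → {T1, T12, T8, T13, T4}. No two conflicting transmitters share a frequency.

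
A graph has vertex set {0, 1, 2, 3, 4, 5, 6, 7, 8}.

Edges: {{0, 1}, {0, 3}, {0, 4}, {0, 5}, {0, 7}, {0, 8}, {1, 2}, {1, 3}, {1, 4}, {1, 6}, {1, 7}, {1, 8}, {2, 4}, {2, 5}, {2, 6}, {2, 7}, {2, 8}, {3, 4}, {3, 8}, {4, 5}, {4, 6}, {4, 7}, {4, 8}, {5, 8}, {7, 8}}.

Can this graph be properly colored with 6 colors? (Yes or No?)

The chromatic number is 5. 0, 1, 4, 7, 8 are pairwise adjacent (a clique of size 5), so at least 5 colors are needed.
5 colors suffice: color red → {4}; color blue → {6, 8}; color green → {1, 5}; color yellow → {0, 2}; color purple → {3, 7}.
Since 6 ≥ 5, a proper 6-coloring certainly exists.

Yes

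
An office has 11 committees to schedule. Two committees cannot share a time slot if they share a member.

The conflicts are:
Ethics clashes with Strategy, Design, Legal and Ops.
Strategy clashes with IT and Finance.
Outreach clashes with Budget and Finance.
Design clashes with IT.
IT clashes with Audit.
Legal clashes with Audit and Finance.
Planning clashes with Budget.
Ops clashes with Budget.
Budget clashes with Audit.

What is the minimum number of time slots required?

The cycle Budget-Outreach-Finance-Legal-Audit-Budget has odd length 5, so it cannot be 2-colored; at least 3 time slots are needed.
Using 3 time slots: Ethics=1, Strategy=2, Outreach=2, Design=2, IT=1, Legal=3, Planning=2, Ops=2, Budget=1, Audit=2, Finance=1. No two conflicting committees share a time slot.

3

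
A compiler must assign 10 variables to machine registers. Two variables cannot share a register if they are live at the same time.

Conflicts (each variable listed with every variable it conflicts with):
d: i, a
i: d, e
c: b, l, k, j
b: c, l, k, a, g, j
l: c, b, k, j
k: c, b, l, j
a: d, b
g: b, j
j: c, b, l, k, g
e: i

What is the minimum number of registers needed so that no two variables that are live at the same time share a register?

c, b, l, k, j pairwise conflict, so at least 5 registers are needed.
Using 5 registers: d=2, i=1, c=5, b=1, l=3, k=4, a=3, g=3, j=2, e=2. Every pair that conflicts lands in different registers.

5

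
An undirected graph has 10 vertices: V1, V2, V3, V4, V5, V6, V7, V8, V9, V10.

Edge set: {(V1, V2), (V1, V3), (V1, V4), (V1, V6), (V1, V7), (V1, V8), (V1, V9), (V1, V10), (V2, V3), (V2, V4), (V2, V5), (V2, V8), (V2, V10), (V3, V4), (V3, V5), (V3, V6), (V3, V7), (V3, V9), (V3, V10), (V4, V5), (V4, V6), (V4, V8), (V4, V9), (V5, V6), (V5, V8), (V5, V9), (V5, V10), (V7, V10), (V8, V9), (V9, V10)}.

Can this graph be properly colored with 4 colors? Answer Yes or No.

The chromatic number is 4. V1, V2, V3, V4 are pairwise adjacent (a clique of size 4), so at least 4 colors are needed.
4 colors suffice: V1=2, V2=4, V3=1, V4=3, V5=2, V6=4, V7=4, V8=1, V9=4, V10=3.
That is already a proper 4-coloring.

Yes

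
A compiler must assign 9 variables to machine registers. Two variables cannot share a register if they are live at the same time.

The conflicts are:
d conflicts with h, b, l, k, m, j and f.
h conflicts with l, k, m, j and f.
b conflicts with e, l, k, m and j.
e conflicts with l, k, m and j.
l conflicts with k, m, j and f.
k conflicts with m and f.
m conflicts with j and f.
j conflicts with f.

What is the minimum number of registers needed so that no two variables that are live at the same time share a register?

6

d, h, l, k, m, f pairwise conflict, so at least 6 registers are needed.
6 registers suffice: d=4, h=5, b=5, e=4, l=2, k=3, m=1, j=3, f=6. Every pair that conflicts lands in different registers.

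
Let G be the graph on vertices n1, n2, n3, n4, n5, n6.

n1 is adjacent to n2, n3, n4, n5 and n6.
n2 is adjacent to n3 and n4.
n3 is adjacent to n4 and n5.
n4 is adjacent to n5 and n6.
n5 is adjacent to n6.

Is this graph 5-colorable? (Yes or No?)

The chromatic number is 4. n1, n4, n5, n6 are mutually adjacent (a clique of size 4), so at least 4 colors are needed.
4 colors suffice: color 1 → {n1}; color 2 → {n4}; color 3 → {n3, n6}; color 4 → {n2, n5}.
Since 5 ≥ 4, a proper 5-coloring certainly exists.

Yes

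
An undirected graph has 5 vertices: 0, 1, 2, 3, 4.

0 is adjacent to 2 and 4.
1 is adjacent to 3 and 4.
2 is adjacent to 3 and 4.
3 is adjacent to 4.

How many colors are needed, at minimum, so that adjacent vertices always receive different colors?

1, 3, 4 form a triangle, so at least 3 colors are needed.
A valid assignment using 3 colors: 0=b, 1=c, 2=c, 3=b, 4=a. No two adjacent vertices share a color.

3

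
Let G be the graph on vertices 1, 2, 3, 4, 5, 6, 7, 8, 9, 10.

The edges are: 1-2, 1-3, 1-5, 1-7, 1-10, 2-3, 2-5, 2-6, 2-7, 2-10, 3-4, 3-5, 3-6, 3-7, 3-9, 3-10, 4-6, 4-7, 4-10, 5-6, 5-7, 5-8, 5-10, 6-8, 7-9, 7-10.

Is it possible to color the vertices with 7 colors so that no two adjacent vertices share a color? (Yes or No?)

Yes

The chromatic number is 6. 1, 2, 3, 5, 7, 10 form a clique, so at least 6 colors are needed.
6 colors suffice: color red → {3, 8}; color blue → {4, 5, 9}; color green → {6, 7}; color yellow → {10}; color purple → {2}; color orange → {1}.
Since 7 ≥ 6, a proper 7-coloring certainly exists.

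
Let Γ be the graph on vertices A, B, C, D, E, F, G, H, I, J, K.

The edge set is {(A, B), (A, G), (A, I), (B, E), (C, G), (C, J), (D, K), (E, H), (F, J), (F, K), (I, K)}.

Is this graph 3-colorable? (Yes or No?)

Yes

The chromatic number is 3. The cycle K-F-J-C-G-A-I-K has odd length 7, so it cannot be 2-colored; at least 3 colors are needed.
3 colors suffice: color 1 → {A, C, E, K}; color 2 → {B, D, G, H, I, J}; color 3 → {F}.
That is already a proper 3-coloring.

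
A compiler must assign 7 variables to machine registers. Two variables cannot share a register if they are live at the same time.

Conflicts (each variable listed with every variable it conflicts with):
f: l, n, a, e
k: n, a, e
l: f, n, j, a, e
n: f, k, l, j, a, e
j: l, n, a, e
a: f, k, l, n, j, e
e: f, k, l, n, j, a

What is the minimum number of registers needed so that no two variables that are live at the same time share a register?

l, n, j, a, e are mutually in conflict, so at least 5 registers are needed.
5 registers suffice: register 1 → {n}; register 2 → {a}; register 3 → {e}; register 4 → {k, l}; register 5 → {f, j}. Every pair that conflicts lands in different registers.

5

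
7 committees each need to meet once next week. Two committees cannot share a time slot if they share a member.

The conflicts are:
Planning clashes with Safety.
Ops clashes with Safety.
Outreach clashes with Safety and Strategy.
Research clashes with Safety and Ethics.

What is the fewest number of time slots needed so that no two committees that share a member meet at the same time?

2

Outreach and Strategy conflict, so at least 2 time slots are needed.
2 time slots suffice: Planning=2, Ops=2, Outreach=2, Research=2, Safety=1, Strategy=1, Ethics=1. No two conflicting committees share a time slot.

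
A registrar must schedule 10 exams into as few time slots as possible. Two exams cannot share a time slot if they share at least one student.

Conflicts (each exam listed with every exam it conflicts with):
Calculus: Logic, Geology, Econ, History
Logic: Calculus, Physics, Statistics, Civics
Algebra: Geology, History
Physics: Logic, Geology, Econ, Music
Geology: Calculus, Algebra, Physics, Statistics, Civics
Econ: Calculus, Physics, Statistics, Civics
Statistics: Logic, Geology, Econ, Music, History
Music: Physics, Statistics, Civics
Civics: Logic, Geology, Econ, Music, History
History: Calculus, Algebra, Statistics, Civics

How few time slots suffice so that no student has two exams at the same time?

2

Geology and Statistics conflict, so at least 2 time slots are needed.
A valid assignment using 2 time slots: Calculus=1, Logic=2, Algebra=1, Physics=1, Geology=2, Econ=2, Statistics=1, Music=2, Civics=1, History=2. No two conflicting exams share a time slot.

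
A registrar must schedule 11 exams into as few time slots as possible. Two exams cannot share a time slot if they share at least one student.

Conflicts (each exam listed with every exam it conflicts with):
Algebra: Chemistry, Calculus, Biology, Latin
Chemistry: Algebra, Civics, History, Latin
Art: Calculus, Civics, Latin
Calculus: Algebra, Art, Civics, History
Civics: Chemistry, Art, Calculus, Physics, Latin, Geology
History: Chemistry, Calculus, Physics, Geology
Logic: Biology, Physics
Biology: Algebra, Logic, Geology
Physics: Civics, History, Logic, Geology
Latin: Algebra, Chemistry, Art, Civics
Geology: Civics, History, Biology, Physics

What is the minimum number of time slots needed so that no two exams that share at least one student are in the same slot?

3

Algebra, Chemistry, Latin all conflict with each other, so at least 3 time slots are needed.
A valid assignment using 3 time slots: Algebra=1, Chemistry=3, Art=3, Calculus=2, Civics=1, History=1, Logic=1, Biology=3, Physics=3, Latin=2, Geology=2. Each listed conflict is separated.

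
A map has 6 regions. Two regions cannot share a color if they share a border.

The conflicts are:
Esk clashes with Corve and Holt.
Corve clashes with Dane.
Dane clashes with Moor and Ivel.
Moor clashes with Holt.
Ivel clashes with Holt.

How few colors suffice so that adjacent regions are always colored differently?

The cycle Corve-Esk-Holt-Ivel-Dane-Corve has odd length 5, so it cannot be 2-colored; at least 3 colors are needed.
3 colors suffice: Esk=2, Corve=3, Dane=1, Moor=2, Ivel=2, Holt=1. Each listed conflict is separated.

3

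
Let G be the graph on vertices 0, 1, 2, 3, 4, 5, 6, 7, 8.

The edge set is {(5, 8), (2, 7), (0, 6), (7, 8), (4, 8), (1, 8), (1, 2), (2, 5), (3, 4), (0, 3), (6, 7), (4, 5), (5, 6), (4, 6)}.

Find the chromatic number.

4, 5, 6 are mutually adjacent, so at least 3 colors are needed.
3 colors suffice: color a → {2, 3, 6, 8}; color b → {0, 1, 4, 7}; color c → {5}. No two adjacent vertices share a color.

3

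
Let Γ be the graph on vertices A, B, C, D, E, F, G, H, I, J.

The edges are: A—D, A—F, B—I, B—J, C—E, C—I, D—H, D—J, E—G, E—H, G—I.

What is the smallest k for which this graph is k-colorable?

3

The cycle I-C-E-H-D-J-B-I has odd length 7, so it cannot be 2-colored; at least 3 colors are needed.
3 colors suffice: color 1 → {D, E, F, I}; color 2 → {A, C, G, H, J}; color 3 → {B}. Each edge has distinct colors on its endpoints.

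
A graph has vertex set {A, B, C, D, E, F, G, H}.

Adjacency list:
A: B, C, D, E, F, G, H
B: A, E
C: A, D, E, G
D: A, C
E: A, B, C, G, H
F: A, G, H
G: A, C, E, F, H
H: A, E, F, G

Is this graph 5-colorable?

Yes

The chromatic number is 4. A, C, E, G are mutually adjacent (a clique of size 4), so at least 4 colors are needed.
4 colors suffice: color red → {A}; color blue → {D, E, F}; color green → {B, G}; color yellow → {C, H}.
Since 5 ≥ 4, a proper 5-coloring certainly exists.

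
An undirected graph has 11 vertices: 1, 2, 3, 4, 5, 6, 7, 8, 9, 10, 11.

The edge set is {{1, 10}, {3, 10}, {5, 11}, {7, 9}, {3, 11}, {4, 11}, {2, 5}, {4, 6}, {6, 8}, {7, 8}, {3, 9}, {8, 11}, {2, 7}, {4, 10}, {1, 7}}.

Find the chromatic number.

3

The cycle 7-2-5-11-8-7 has odd length 5, so it cannot be 2-colored; at least 3 colors are needed.
A valid assignment using 3 colors: 1=b, 2=c, 3=b, 4=b, 5=b, 6=a, 7=a, 8=b, 9=c, 10=a, 11=a. Every edge joins two different colors.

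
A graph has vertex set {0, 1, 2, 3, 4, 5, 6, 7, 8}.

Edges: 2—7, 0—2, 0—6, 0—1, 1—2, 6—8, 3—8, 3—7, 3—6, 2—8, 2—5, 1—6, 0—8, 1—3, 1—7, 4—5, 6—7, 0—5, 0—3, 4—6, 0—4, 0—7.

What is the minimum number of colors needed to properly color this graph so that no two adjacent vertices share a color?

0, 1, 3, 6, 7 form a clique, so at least 5 colors are needed.
5 colors suffice: 0=red, 1=green, 2=blue, 3=yellow, 4=green, 5=yellow, 6=blue, 7=purple, 8=green. Each edge has distinct colors on its endpoints.

5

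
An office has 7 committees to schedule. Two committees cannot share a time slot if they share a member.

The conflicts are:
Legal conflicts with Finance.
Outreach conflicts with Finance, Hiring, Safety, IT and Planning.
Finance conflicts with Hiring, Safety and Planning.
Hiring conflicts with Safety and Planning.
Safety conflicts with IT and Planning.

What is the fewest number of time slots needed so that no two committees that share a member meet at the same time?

Outreach, Finance, Hiring, Safety, Planning all conflict with each other, so at least 5 time slots are needed.
5 time slots suffice: time slot 1 → {Legal, Safety}; time slot 2 → {Finance, IT}; time slot 3 → {Outreach}; time slot 4 → {Hiring}; time slot 5 → {Planning}. No two conflicting committees share a time slot.

5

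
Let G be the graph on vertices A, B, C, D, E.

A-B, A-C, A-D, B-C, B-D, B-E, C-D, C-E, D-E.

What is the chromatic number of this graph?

4

B, C, D, E are pairwise adjacent (a clique of size 4), so at least 4 colors are needed.
One proper 4-coloring: A=4, B=2, C=1, D=3, E=4. No two adjacent vertices share a color.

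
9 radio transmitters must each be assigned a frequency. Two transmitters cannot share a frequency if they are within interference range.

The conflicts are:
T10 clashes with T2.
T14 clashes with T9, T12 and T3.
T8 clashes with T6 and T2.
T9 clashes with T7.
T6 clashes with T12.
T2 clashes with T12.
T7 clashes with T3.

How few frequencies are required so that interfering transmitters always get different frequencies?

2

T14 and T9 conflict, so at least 2 frequencies are needed.
Using 2 frequencies: T10=2, T14=1, T8=2, T9=2, T6=1, T2=1, T12=2, T7=1, T3=2. Each listed conflict is separated.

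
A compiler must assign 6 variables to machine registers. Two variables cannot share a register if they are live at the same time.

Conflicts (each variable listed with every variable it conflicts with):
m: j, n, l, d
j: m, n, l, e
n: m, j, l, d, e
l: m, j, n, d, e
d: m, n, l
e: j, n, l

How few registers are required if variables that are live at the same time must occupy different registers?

4

j, n, l, e pairwise conflict, so at least 4 registers are needed.
A valid assignment using 4 registers: m=4, j=3, n=2, l=1, d=3, e=4. Each listed conflict is separated.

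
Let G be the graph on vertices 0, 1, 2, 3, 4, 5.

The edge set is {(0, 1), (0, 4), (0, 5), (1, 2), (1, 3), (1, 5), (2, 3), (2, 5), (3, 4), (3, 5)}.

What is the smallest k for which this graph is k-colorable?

4

1, 2, 3, 5 form a clique, so at least 4 colors are needed.
4 colors suffice: color red → {1, 4}; color blue → {0, 3}; color green → {5}; color yellow → {2}. Each edge has distinct colors on its endpoints.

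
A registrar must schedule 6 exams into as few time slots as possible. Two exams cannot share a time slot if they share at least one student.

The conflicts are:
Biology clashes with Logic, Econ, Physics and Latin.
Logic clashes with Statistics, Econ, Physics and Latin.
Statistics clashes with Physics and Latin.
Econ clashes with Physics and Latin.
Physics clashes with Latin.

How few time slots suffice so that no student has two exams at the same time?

Biology, Logic, Econ, Physics, Latin pairwise conflict, so at least 5 time slots are needed.
Using 5 time slots: Biology=5, Logic=3, Statistics=4, Econ=4, Physics=2, Latin=1. Each listed conflict is separated.

5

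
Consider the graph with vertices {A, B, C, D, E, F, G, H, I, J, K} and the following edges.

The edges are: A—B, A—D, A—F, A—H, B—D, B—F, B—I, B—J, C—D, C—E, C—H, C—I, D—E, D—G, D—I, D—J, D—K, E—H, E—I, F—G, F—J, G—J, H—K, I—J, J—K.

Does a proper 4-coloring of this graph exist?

Yes

The chromatic number is 4. C, D, E, I are mutually adjacent (a clique of size 4), so at least 4 colors are needed.
A valid assignment using 4 colors: A=2, B=3, C=3, D=1, E=2, F=1, G=3, H=1, I=4, J=2, K=3.
That is already a proper 4-coloring.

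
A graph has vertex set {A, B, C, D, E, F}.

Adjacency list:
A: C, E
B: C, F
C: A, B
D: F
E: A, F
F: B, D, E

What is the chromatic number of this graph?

3

The cycle E-A-C-B-F-E has odd length 5, so it cannot be 2-colored; at least 3 colors are needed.
3 colors suffice: color 1 → {C, F}; color 2 → {A, B, D}; color 3 → {E}. Every edge joins two different colors.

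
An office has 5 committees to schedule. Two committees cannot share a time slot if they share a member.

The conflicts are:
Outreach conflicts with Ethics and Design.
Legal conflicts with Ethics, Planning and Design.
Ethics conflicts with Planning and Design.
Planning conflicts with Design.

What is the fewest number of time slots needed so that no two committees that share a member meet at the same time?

Legal, Ethics, Planning, Design pairwise conflict, so at least 4 time slots are needed.
4 time slots suffice: time slot 1 → {Design}; time slot 2 → {Ethics}; time slot 3 → {Outreach, Planning}; time slot 4 → {Legal}. Each listed conflict is separated.

4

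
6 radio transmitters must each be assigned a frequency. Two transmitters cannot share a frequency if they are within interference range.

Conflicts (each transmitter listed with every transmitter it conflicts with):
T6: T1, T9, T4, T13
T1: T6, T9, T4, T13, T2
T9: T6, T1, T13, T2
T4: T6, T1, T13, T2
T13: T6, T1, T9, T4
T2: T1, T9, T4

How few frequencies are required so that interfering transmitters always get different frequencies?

4

T6, T1, T9, T13 pairwise conflict, so at least 4 frequencies are needed.
4 frequencies suffice: T6=3, T1=1, T9=2, T4=2, T13=4, T2=3. Every pair that conflicts lands in different frequencies.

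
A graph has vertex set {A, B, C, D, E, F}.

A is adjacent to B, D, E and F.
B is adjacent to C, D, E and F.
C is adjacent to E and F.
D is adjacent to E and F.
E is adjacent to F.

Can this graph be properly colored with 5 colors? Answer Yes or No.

Yes

The chromatic number is 5. A, B, D, E, F are mutually adjacent (a clique of size 5), so at least 5 colors are needed.
5 colors suffice: color 1 → {F}; color 2 → {B}; color 3 → {E}; color 4 → {A, C}; color 5 → {D}.
That is already a proper 5-coloring.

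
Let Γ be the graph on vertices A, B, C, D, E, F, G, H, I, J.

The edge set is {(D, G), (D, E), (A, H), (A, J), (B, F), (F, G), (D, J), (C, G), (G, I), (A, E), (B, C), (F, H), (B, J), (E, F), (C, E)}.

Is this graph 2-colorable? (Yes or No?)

The cycle A-H-F-B-J-A has odd length 5, so it cannot be 2-colored; at least 3 colors are needed.
So 2 colors are not enough.

No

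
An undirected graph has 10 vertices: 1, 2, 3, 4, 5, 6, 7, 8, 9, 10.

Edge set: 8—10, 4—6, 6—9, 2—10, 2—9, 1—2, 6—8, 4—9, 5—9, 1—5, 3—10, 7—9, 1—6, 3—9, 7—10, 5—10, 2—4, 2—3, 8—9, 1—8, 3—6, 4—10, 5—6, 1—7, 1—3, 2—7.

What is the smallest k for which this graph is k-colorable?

1, 2, 3 are mutually adjacent, so at least 3 colors are needed.
3 colors suffice: color red → {1, 9, 10}; color blue → {2, 6}; color green → {3, 4, 5, 7, 8}. No two adjacent vertices share a color.

3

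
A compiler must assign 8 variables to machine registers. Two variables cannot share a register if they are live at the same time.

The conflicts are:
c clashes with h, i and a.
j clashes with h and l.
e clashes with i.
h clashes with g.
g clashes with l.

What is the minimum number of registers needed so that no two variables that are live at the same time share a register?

2

j and l conflict, so at least 2 registers are needed.
2 registers suffice: register 1 → {c, j, e, g}; register 2 → {h, i, l, a}. Every pair that conflicts lands in different registers.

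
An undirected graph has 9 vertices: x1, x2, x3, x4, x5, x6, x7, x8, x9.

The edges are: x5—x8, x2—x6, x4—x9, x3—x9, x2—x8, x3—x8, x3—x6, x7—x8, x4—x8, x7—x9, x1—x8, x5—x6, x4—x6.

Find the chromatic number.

2

x2 and x6 are adjacent, so at least 2 colors are needed.
A valid assignment using 2 colors: x1=2, x2=2, x3=2, x4=2, x5=2, x6=1, x7=2, x8=1, x9=1. No two adjacent vertices share a color.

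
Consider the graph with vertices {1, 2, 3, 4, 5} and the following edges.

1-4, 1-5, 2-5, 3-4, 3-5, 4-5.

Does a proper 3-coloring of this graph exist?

Yes

The chromatic number is 3. 1, 4, 5 are mutually adjacent, so at least 3 colors are needed.
3 colors suffice: 1=c, 2=b, 3=c, 4=b, 5=a.
That is already a proper 3-coloring.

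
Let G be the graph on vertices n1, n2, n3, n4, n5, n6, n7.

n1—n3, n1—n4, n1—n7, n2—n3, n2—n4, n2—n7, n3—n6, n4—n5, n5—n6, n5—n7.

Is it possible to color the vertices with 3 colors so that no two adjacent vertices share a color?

The chromatic number is 3. The cycle n7-n2-n3-n6-n5-n7 has odd length 5, so it cannot be 2-colored; at least 3 colors are needed.
A valid assignment using 3 colors: n1=2, n2=2, n3=1, n4=1, n5=2, n6=3, n7=1.
That is already a proper 3-coloring.

Yes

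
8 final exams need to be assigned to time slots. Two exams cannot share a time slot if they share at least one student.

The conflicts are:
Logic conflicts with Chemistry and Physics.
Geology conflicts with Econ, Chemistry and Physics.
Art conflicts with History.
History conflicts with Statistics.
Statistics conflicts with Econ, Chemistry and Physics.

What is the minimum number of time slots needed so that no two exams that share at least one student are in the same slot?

2

Logic and Chemistry conflict, so at least 2 time slots are needed.
Using 2 time slots: Logic=1, Geology=1, Art=1, History=2, Statistics=1, Econ=2, Chemistry=2, Physics=2. No two conflicting exams share a time slot.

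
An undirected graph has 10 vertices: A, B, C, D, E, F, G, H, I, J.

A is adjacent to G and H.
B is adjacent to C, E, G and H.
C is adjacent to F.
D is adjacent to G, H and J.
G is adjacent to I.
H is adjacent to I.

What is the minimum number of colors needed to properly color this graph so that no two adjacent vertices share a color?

B and E are adjacent, so at least 2 colors are needed.
A valid assignment using 2 colors: A=2, B=2, C=1, D=2, E=1, F=2, G=1, H=1, I=2, J=1. No two adjacent vertices share a color.

2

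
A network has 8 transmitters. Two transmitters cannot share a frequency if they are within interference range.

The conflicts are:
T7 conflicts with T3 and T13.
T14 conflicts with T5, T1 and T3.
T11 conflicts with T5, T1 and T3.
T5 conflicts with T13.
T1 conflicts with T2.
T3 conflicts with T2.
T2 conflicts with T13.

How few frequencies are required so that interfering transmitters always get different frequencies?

3

The cycle T13-T5-T11-T3-T2-T13 has odd length 5, so it cannot be 2-colored; at least 3 frequencies are needed.
3 frequencies suffice: T7=2, T14=2, T11=2, T5=1, T1=1, T3=1, T2=2, T13=3. Each listed conflict is separated.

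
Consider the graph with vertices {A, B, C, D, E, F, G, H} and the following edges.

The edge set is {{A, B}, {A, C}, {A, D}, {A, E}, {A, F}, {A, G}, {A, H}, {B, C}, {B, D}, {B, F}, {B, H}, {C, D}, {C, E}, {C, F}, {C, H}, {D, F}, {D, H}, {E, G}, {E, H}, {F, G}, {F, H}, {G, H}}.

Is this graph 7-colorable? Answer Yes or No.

Yes

The chromatic number is 6. A, B, C, D, F, H are pairwise adjacent (a clique of size 6), so at least 6 colors are needed.
6 colors suffice: color 1 → {A}; color 2 → {H}; color 3 → {C, G}; color 4 → {E, F}; color 5 → {B}; color 6 → {D}.
Since 7 ≥ 6, a proper 7-coloring certainly exists.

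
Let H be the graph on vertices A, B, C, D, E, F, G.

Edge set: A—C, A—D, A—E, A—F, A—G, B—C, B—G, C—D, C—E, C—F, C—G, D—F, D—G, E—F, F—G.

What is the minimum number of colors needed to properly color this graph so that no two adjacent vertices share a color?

5

A, C, D, F, G are mutually adjacent (a clique of size 5), so at least 5 colors are needed.
5 colors suffice: color 1 → {C}; color 2 → {B, F}; color 3 → {E, G}; color 4 → {A}; color 5 → {D}. Each edge has distinct colors on its endpoints.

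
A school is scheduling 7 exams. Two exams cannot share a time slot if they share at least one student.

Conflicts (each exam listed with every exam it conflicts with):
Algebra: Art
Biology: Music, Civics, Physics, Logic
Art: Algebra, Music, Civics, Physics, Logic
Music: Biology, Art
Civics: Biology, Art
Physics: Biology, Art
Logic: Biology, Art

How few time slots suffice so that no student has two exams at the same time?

2

Art and Civics conflict, so at least 2 time slots are needed.
2 time slots suffice: Algebra=2, Biology=1, Art=1, Music=2, Civics=2, Physics=2, Logic=2. Each listed conflict is separated.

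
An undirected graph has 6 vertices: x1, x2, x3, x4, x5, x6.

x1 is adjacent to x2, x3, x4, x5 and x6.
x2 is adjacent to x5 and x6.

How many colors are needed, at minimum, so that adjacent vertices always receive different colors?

3

x1, x2, x5 are pairwise adjacent, so at least 3 colors are needed.
A valid assignment using 3 colors: x1=1, x2=2, x3=2, x4=2, x5=3, x6=3. No two adjacent vertices share a color.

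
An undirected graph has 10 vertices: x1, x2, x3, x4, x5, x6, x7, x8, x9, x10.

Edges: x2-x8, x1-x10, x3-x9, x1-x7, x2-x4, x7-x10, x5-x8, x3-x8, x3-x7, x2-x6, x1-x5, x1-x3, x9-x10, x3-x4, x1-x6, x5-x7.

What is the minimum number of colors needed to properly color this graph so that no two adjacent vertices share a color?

3

x1, x3, x7 are pairwise adjacent, so at least 3 colors are needed.
A valid assignment using 3 colors: x1=1, x2=2, x3=2, x4=1, x5=2, x6=3, x7=3, x8=1, x9=1, x10=2. Every edge joins two different colors.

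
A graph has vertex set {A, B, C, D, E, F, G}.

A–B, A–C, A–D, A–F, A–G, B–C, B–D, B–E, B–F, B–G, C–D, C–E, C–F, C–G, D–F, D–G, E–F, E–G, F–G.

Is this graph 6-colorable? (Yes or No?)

The chromatic number is 6. A, B, C, D, F, G form a clique, so at least 6 colors are needed.
6 colors suffice: color 1 → {C}; color 2 → {G}; color 3 → {B}; color 4 → {F}; color 5 → {D, E}; color 6 → {A}.
That is already a proper 6-coloring.

Yes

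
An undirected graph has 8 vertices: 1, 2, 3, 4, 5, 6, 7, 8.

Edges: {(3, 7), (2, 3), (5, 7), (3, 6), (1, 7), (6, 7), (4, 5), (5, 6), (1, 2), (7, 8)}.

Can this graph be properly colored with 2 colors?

No

5, 6, 7 form a triangle, so at least 3 colors are needed.
So 2 colors are not enough.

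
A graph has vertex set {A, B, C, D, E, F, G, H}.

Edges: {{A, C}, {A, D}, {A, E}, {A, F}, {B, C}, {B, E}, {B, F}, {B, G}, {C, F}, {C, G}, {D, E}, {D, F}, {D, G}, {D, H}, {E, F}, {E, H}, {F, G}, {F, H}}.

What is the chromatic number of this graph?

A, D, E, F form a clique, so at least 4 colors are needed.
4 colors suffice: color 1 → {F}; color 2 → {C, E}; color 3 → {B, D}; color 4 → {A, G, H}. Every edge joins two different colors.

4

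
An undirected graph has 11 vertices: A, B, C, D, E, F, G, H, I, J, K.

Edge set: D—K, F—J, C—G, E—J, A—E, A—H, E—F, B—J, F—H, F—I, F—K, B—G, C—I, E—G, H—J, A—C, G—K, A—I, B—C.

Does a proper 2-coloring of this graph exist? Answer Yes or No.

E, F, J are pairwise adjacent, so at least 3 colors are needed.
So 2 colors are not enough.

No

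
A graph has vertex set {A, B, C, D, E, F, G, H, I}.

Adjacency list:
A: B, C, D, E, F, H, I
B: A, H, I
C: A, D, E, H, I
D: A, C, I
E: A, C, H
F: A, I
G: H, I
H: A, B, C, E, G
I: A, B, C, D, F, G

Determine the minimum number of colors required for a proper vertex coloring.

A, C, E, H are pairwise adjacent (a clique of size 4), so at least 4 colors are needed.
A valid assignment using 4 colors: A=1, B=3, C=3, D=4, E=4, F=3, G=1, H=2, I=2. No two adjacent vertices share a color.

4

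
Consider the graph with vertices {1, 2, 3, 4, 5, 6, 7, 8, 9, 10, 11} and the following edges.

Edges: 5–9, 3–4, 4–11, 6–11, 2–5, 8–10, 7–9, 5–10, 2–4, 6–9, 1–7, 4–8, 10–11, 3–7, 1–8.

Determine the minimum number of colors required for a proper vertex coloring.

3

The cycle 8-10-5-2-4-8 has odd length 5, so it cannot be 2-colored; at least 3 colors are needed.
A valid assignment using 3 colors: 1=c, 2=b, 3=b, 4=a, 5=a, 6=a, 7=a, 8=b, 9=b, 10=c, 11=b. Each edge has distinct colors on its endpoints.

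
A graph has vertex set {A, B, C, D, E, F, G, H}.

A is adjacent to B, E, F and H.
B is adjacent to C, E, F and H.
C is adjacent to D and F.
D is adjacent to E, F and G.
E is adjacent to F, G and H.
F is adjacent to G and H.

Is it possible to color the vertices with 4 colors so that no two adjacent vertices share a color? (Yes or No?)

A, B, E, F, H form a clique, so at least 5 colors are needed.
So 4 colors are not enough.

No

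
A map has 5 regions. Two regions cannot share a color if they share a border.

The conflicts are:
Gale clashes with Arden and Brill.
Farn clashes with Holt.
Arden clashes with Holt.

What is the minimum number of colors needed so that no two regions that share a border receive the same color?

Gale and Brill conflict, so at least 2 colors are needed.
2 colors suffice: Gale=2, Farn=1, Arden=1, Holt=2, Brill=1. Every pair that conflicts lands in different colors.

2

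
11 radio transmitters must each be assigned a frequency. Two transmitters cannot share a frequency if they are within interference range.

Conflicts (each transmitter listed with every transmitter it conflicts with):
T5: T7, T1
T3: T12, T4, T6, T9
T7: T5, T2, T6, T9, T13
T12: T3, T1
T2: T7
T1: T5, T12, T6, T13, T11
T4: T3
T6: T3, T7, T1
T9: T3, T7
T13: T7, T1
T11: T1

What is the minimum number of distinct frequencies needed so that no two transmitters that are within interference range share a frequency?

2

T7 and T6 conflict, so at least 2 frequencies are needed.
A valid assignment using 2 frequencies: T5=2, T3=1, T7=1, T12=2, T2=2, T1=1, T4=2, T6=2, T9=2, T13=2, T11=2. Every pair that conflicts lands in different frequencies.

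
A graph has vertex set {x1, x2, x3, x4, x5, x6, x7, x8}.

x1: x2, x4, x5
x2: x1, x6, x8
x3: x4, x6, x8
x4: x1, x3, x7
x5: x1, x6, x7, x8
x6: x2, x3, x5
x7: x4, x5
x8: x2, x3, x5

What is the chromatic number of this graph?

The cycle x8-x5-x7-x4-x3-x8 has odd length 5, so it cannot be 2-colored; at least 3 colors are needed.
A valid assignment using 3 colors: x1=2, x2=1, x3=1, x4=3, x5=1, x6=2, x7=2, x8=2. No two adjacent vertices share a color.

3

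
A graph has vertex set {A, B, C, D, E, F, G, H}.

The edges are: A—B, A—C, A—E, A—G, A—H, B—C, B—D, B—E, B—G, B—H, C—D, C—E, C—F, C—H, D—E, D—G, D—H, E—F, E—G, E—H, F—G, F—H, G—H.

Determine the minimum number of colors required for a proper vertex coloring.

A, B, E, G, H are pairwise adjacent (a clique of size 5), so at least 5 colors are needed.
5 colors suffice: color red → {H}; color blue → {E}; color green → {C, G}; color yellow → {B, F}; color purple → {A, D}. Each edge has distinct colors on its endpoints.

5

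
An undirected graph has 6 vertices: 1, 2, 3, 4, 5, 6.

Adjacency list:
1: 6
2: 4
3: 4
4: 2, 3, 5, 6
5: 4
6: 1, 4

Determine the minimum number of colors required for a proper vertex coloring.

3 and 4 are adjacent, so at least 2 colors are needed.
2 colors suffice: color a → {1, 4}; color b → {2, 3, 5, 6}. No two adjacent vertices share a color.

2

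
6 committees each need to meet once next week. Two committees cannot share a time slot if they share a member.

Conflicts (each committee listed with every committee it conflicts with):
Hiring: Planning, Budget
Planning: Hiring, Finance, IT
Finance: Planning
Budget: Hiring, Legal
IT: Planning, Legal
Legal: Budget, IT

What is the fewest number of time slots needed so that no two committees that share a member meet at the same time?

3

The cycle Legal-Budget-Hiring-Planning-IT-Legal has odd length 5, so it cannot be 2-colored; at least 3 time slots are needed.
Using 3 time slots: Hiring=2, Planning=1, Finance=2, Budget=1, IT=2, Legal=3. Every pair that conflicts lands in different time slots.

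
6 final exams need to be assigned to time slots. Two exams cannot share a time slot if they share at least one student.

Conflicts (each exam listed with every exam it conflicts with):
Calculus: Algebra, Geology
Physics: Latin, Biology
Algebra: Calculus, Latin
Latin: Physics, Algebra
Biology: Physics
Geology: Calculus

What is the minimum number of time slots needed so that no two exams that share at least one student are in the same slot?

Physics and Latin conflict, so at least 2 time slots are needed.
A valid assignment using 2 time slots: Calculus=2, Physics=1, Algebra=1, Latin=2, Biology=2, Geology=1. Every pair that conflicts lands in different time slots.

2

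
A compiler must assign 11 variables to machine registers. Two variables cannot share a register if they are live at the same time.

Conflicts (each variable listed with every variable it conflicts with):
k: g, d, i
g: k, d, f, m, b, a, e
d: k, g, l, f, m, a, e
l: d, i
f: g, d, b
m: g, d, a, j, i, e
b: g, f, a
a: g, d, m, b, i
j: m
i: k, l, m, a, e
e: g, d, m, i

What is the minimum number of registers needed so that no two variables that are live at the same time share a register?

4

g, d, m, e are mutually in conflict, so at least 4 registers are needed.
Using 4 registers: k=3, g=2, d=1, l=2, f=3, m=3, b=1, a=4, j=1, i=1, e=4. No two conflicting variables share a register.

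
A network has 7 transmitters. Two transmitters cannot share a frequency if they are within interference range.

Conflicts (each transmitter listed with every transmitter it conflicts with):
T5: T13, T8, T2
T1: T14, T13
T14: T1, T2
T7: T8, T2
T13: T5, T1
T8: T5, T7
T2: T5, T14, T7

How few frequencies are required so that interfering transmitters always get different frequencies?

The cycle T14-T2-T5-T13-T1-T14 has odd length 5, so it cannot be 2-colored; at least 3 frequencies are needed.
3 frequencies suffice: frequency 1 → {T5, T14, T7}; frequency 2 → {T1, T8, T2}; frequency 3 → {T13}. Each listed conflict is separated.

3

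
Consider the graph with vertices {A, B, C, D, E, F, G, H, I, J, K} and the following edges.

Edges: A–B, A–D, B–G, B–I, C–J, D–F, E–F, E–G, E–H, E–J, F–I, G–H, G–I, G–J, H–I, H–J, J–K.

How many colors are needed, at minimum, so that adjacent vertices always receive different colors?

4

E, G, H, J are pairwise adjacent (a clique of size 4), so at least 4 colors are needed.
4 colors suffice: color 1 → {D, I, J}; color 2 → {A, C, F, G, K}; color 3 → {B, H}; color 4 → {E}. Each edge has distinct colors on its endpoints.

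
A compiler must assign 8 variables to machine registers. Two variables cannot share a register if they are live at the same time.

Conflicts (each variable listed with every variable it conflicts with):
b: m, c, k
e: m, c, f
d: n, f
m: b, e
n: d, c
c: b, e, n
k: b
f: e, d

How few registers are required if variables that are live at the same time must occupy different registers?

The cycle f-e-c-n-d-f has odd length 5, so it cannot be 2-colored; at least 3 registers are needed.
3 registers suffice: b=2, e=2, d=1, m=1, n=2, c=1, k=1, f=3. Every pair that conflicts lands in different registers.

3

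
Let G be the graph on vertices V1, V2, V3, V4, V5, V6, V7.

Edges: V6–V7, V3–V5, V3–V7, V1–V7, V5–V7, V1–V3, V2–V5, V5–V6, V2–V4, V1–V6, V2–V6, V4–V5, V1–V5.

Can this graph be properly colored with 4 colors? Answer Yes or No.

Yes

The chromatic number is 4. V1, V3, V5, V7 are mutually adjacent (a clique of size 4), so at least 4 colors are needed.
4 colors suffice: color 1 → {V5}; color 2 → {V1, V2}; color 3 → {V4, V7}; color 4 → {V3, V6}.
That is already a proper 4-coloring.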